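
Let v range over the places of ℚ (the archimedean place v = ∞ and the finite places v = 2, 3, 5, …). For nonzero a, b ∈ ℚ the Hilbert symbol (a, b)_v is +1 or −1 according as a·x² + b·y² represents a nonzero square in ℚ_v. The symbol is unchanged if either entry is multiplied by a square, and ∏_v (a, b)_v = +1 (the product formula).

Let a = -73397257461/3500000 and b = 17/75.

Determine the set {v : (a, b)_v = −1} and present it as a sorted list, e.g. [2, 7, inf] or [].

[2, 3, 11, 23]

(a, b) ≡ (-60214, 51) mod (ℚ^×)²; places V = {2, 3, 5, 7, 11, 17, 23, ∞}.
(a,b)_5: α=-6, u≡1; β=-2, v≡4 (mod 5); (1|5)=+1, (4|5)=+1; sign (−1)^0·+1^-2·+1^-6 = +1.
(a,b)_11: α=1, u≡9; β=0, v≡8 (mod 11); (9|11)=+1, (8|11)=-1; sign (−1)^0·+1^0·-1^1 = -1.
(a,b)_3: α=10, u≡2; β=-1, v≡2 (mod 3); (2|3)=-1, (2|3)=-1; sign (−1)^0·-1^-1·-1^10 = -1.
(a,b)_2: α=-5, β=0; u≡5, v≡3 (mod 8); ε(u)ε(v)=0·1, αω(v)=-5·1, βω(u)=0·1; sum ≡ 1  ⇒  -1.
(a,b)_∞: sgn(-60214)=−, sgn(51)=+, so +1.
(a,b)_7: α=-1, u≡1; β=0, v≡2 (mod 7); (1|7)=+1, (2|7)=+1; sign (−1)^0·+1^0·+1^-1 = +1.
(a,b)_17: α=3, u≡14; β=1, v≡5 (mod 17); (14|17)=-1, (5|17)=-1; sign (−1)^0·-1^1·-1^3 = +1.
(a,b)_23: α=1, u≡18; β=0, v≡22 (mod 23); (18|23)=+1, (22|23)=-1; sign (−1)^0·+1^0·-1^1 = -1.
(-60214, 51 / ℚ) ramifies at {2, 3, 11, 23}: a division algebra.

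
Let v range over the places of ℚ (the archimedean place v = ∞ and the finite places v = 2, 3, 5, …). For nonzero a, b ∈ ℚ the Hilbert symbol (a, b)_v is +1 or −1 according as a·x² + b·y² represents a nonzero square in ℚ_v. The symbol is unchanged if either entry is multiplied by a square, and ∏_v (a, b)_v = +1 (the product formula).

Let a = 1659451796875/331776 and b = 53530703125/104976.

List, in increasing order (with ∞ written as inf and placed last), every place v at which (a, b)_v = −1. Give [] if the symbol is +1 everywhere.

[23, 31]

(a, b) ≡ (115, 3565) mod (ℚ^×)²; places V = {2, 3, 5, 23, 31, ∞}.
(a,b)_5: α=7, u≡3; β=7, v≡3 (mod 5); (3|5)=-1, (3|5)=-1; sign (−1)^0·-1^7·-1^7 = +1.
(a,b)_2: α=-12, β=-4; u≡3, v≡5 (mod 8); ε(u)ε(v)=1·0, αω(v)=-12·1, βω(u)=-4·1; sum ≡ 0  ⇒  +1.
(a,b)_31: α=4, u≡6; β=3, v≡27 (mod 31); (6|31)=-1, (27|31)=-1; sign (−1)^0·-1^3·-1^4 = -1.
(a,b)_∞: sgn(115)=+, sgn(3565)=+, so +1.
(a,b)_23: α=1, u≡11; β=1, v≡14 (mod 23); (11|23)=-1, (14|23)=-1; sign (−1)^1·-1^1·-1^1 = -1.
(a,b)_3: α=-4, u≡1; β=-8, v≡1 (mod 3); (1|3)=+1, (1|3)=+1; sign (−1)^0·+1^-8·+1^-4 = +1.
|Ram(115, 3565)| = 2, even; anisotropic at {23, 31}.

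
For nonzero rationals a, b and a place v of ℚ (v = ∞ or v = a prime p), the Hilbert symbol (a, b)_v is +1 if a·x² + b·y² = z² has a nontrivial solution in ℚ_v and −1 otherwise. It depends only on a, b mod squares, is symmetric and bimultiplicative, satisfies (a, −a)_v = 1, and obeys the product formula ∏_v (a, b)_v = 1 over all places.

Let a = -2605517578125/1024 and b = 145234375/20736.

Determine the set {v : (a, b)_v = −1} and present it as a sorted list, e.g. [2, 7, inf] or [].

[2, 11]

(a, b) ≡ (-5, 55) mod (ℚ^×)²; places V = {2, 3, 5, 7, 11, 13, ∞}.
(a,b)_11: α=2, u≡6; β=1, v≡1 (mod 11); (6|11)=-1, (1|11)=+1; sign (−1)^0·-1^1·+1^2 = -1.
(a,b)_7: α=2, u≡1; β=0, v≡3 (mod 7); (1|7)=+1, (3|7)=-1; sign (−1)^0·+1^0·-1^2 = +1.
(a,b)_13: α=0, u≡11; β=2, v≡10 (mod 13); (11|13)=-1, (10|13)=+1; sign (−1)^0·-1^2·+1^0 = +1.
(a,b)_5: α=11, u≡1; β=7, v≡4 (mod 5); (1|5)=+1, (4|5)=+1; sign (−1)^0·+1^7·+1^11 = +1.
(a,b)_2: α=-10, β=-8; u≡3, v≡7 (mod 8); ε(u)ε(v)=1·1, αω(v)=-10·0, βω(u)=-8·1; sum ≡ 1  ⇒  -1.
(a,b)_∞: sgn(-5)=−, sgn(55)=+, so +1.
(a,b)_3: α=2, u≡1; β=-4, v≡1 (mod 3); (1|3)=+1, (1|3)=+1; sign (−1)^0·+1^-4·+1^2 = +1.
(-5, 55 / ℚ) ramifies at {2, 11}: a division algebra.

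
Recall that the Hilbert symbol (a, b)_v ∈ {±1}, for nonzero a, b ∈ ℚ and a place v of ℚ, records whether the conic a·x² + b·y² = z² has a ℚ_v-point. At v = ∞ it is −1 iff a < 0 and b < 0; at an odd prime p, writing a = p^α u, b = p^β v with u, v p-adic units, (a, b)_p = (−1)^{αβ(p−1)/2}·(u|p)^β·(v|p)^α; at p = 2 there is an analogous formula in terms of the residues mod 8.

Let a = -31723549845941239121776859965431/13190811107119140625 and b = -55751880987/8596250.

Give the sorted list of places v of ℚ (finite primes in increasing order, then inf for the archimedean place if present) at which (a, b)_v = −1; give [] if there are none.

(a, b) ≡ (-119, -78) mod (ℚ^×)²; places V = {2, 3, 5, 7, 11, 13, 17, 23, ∞}.
(a,b)_∞: sgn(-119)=−, sgn(-78)=−, so -1.
(a,b)_7: α=7, u≡4; β=0, v≡6 (mod 7); (4|7)=+1, (6|7)=-1; sign (−1)^0·+1^0·-1^7 = -1.
(a,b)_11: α=4, u≡6; β=2, v≡6 (mod 11); (6|11)=-1, (6|11)=-1; sign (−1)^0·-1^2·-1^4 = +1.
(a,b)_5: α=-10, u≡1; β=-4, v≡2 (mod 5); (1|5)=+1, (2|5)=-1; sign (−1)^0·+1^-4·-1^-10 = +1.
(a,b)_2: α=0, β=-1; u≡1, v≡1 (mod 8); ε(u)ε(v)=0·0, αω(v)=0·0, βω(u)=-1·0; sum ≡ 0  ⇒  +1.
(a,b)_17: α=5, u≡7; β=2, v≡6 (mod 17); (7|17)=-1, (6|17)=-1; sign (−1)^0·-1^2·-1^5 = -1.
(a,b)_13: α=-6, u≡7; β=-1, v≡11 (mod 13); (7|13)=-1, (11|13)=-1; sign (−1)^0·-1^-1·-1^-6 = -1.
(a,b)_23: α=-4, u≡15; β=-2, v≡22 (mod 23); (15|23)=-1, (22|23)=-1; sign (−1)^0·-1^-2·-1^-4 = +1.
(a,b)_3: α=32, u≡1; β=13, v≡1 (mod 3); (1|3)=+1, (1|3)=+1; sign (−1)^0·+1^13·+1^32 = +1.
|Ram(-119, -78)| = 4, even; anisotropic at {7, 13, 17, ∞}.

[7, 13, 17, inf]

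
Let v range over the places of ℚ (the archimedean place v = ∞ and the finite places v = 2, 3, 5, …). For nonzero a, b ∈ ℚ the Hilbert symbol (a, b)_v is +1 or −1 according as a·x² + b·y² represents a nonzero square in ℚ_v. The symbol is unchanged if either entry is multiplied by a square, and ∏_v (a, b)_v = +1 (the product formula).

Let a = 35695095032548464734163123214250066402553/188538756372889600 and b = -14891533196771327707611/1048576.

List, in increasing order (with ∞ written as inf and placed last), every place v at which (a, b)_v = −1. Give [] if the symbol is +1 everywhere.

[3, 17]

Mod squares: a ≡ 1062347, b ≡ -51. Check v ∈ {∞, 2, 3, 5, 7, 11, 13, 17, 19, 23}.
v=5: a=5^-2·(≡2), b=5^0·(≡4) mod 5; (2|5)=-1, (4|5)=+1; (−1)^{-2·0·2}·(-1)^0·(+1)^-2 = +1.
v=11: a=11^7·(≡10), b=11^4·(≡3) mod 11; (10|11)=-1, (3|11)=+1; (−1)^{7·4·5}·(-1)^4·(+1)^7 = +1.
v=13: a=13^3·(≡1), b=13^2·(≡10) mod 13; (1|13)=+1, (10|13)=+1; (−1)^{3·2·6}·(+1)^2·(+1)^3 = +1.
v=3: a=3^20·(≡2), b=3^9·(≡1) mod 3; (2|3)=-1, (1|3)=+1; (−1)^{20·9·1}·(-1)^9·(+1)^20 = -1.
v=∞: 1062347 > 0 and -51 < 0  ⇒  (a,b)_∞ = +1.
v=7: a=7^12·(≡5), b=7^6·(≡3) mod 7; (5|7)=-1, (3|7)=-1; (−1)^{12·6·3}·(-1)^6·(-1)^12 = +1.
v=17: a=17^5·(≡2), b=17^3·(≡12) mod 17; (2|17)=+1, (12|17)=-1; (−1)^{5·3·8}·(+1)^3·(-1)^5 = -1.
v=19: a=19^-3·(≡2), b=19^0·(≡1) mod 19; (2|19)=-1, (1|19)=+1; (−1)^{-3·0·9}·(-1)^0·(+1)^-3 = +1.
v=23: a=23^3·(≡22), b=23^2·(≡8) mod 23; (22|23)=-1, (8|23)=+1; (−1)^{3·2·11}·(-1)^2·(+1)^3 = +1.
v=2: v_2(a)=-40, v_2(b)=-20; units ≡ 3, 5 (mod 8); ε·ε+αω+βω = 1·0+-40·1+-20·1 ≡ 0  ⇒  (a,b)_2 = +1.
|Ram(1062347, -51)| = 2, even; anisotropic at {3, 17}.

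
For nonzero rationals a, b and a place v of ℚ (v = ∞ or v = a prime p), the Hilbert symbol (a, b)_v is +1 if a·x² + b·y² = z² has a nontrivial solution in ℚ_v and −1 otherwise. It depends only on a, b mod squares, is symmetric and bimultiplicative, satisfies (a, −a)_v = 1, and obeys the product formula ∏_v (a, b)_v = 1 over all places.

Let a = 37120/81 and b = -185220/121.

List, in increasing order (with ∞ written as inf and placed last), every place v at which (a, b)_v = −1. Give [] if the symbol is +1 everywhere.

[7, 29]

(a, b) ≡ (145, -105) mod (ℚ^×)²; places V = {2, 3, 5, 7, 11, 29, ∞}.
(a,b)_5: α=1, u≡4; β=1, v≡1 (mod 5); (4|5)=+1, (1|5)=+1; sign (−1)^0·+1^1·+1^1 = +1.
(a,b)_11: α=0, u≡7; β=-2, v≡9 (mod 11); (7|11)=-1, (9|11)=+1; sign (−1)^0·-1^-2·+1^0 = +1.
(a,b)_7: α=0, u≡5; β=3, v≡3 (mod 7); (5|7)=-1, (3|7)=-1; sign (−1)^0·-1^3·-1^0 = -1.
(a,b)_3: α=-4, u≡1; β=3, v≡1 (mod 3); (1|3)=+1, (1|3)=+1; sign (−1)^0·+1^3·+1^-4 = +1.
(a,b)_2: α=8, β=2; u≡1, v≡7 (mod 8); ε(u)ε(v)=0·1, αω(v)=8·0, βω(u)=2·0; sum ≡ 0  ⇒  +1.
(a,b)_∞: sgn(145)=+, sgn(-105)=−, so +1.
(a,b)_29: α=1, u≡9; β=0, v≡18 (mod 29); (9|29)=+1, (18|29)=-1; sign (−1)^0·+1^0·-1^1 = -1.
|Ram(145, -105)| = 2, even; anisotropic at {7, 29}.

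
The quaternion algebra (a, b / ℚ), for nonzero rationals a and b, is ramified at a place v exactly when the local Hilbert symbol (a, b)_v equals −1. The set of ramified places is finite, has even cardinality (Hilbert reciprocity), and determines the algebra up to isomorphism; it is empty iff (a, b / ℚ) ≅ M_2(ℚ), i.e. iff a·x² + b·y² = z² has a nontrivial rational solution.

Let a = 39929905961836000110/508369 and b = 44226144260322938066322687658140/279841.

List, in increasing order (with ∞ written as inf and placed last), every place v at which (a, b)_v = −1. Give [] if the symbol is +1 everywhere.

[2, 7]

Mod squares: a ≡ 510, b ≡ 15015. Check v ∈ {∞, 2, 3, 5, 7, 11, 13, 17, 23, 29, 31}.
v=23: a=23^-2·(≡8), b=23^-4·(≡22) mod 23; (8|23)=+1, (22|23)=-1; (−1)^{-2·-4·11}·(+1)^-4·(-1)^-2 = +1.
v=3: a=3^9·(≡2), b=3^17·(≡1) mod 3; (2|3)=-1, (1|3)=+1; (−1)^{9·17·1}·(-1)^17·(+1)^9 = +1.
v=13: a=13^2·(≡9), b=13^3·(≡2) mod 13; (9|13)=+1, (2|13)=-1; (−1)^{2·3·6}·(+1)^3·(-1)^2 = +1.
v=7: a=7^4·(≡6), b=7^3·(≡6) mod 7; (6|7)=-1, (6|7)=-1; (−1)^{4·3·3}·(-1)^3·(-1)^4 = -1.
v=2: v_2(a)=1, v_2(b)=2; units ≡ 7, 7 (mod 8); ε·ε+αω+βω = 1·1+1·0+2·0 ≡ 1  ⇒  (a,b)_2 = -1.
v=11: a=11^2·(≡9), b=11^3·(≡3) mod 11; (9|11)=+1, (3|11)=+1; (−1)^{2·3·5}·(+1)^3·(+1)^2 = +1.
v=31: a=31^-2·(≡20), b=31^0·(≡3) mod 31; (20|31)=+1, (3|31)=-1; (−1)^{-2·0·15}·(+1)^0·(-1)^-2 = +1.
v=29: a=29^2·(≡15), b=29^4·(≡7) mod 29; (15|29)=-1, (7|29)=+1; (−1)^{2·4·14}·(-1)^4·(+1)^2 = +1.
v=5: a=5^1·(≡3), b=5^1·(≡3) mod 5; (3|5)=-1, (3|5)=-1; (−1)^{1·1·2}·(-1)^1·(-1)^1 = +1.
v=∞: 510 > 0 and 15015 > 0  ⇒  (a,b)_∞ = +1.
v=17: a=17^3·(≡16), b=17^6·(≡4) mod 17; (16|17)=+1, (4|17)=+1; (−1)^{3·6·8}·(+1)^6·(+1)^3 = +1.
Ram(510, 15015) = {2, 7}; no ℚ_2-point on the conic.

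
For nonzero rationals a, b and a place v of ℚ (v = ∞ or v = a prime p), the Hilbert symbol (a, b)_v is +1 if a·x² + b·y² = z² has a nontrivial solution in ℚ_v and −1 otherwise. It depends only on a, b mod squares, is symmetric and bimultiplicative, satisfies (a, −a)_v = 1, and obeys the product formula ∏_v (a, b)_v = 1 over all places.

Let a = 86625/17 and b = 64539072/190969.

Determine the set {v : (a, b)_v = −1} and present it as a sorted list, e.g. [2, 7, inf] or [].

Mod squares: a ≡ 6545, b ≡ 663. Check v ∈ {∞, 2, 3, 5, 7, 11, 13, 17, 19, 23}.
v=7: a=7^1·(≡2), b=7^0·(≡5) mod 7; (2|7)=+1, (5|7)=-1; (−1)^{1·0·3}·(+1)^0·(-1)^1 = -1.
v=5: a=5^3·(≡4), b=5^0·(≡3) mod 5; (4|5)=+1, (3|5)=-1; (−1)^{3·0·2}·(+1)^0·(-1)^3 = -1.
v=∞: 6545 > 0 and 663 > 0  ⇒  (a,b)_∞ = +1.
v=19: a=19^0·(≡17), b=19^-2·(≡11) mod 19; (17|19)=+1, (11|19)=+1; (−1)^{0·-2·9}·(+1)^-2·(+1)^0 = +1.
v=13: a=13^0·(≡8), b=13^3·(≡4) mod 13; (8|13)=-1, (4|13)=+1; (−1)^{0·3·6}·(-1)^3·(+1)^0 = -1.
v=11: a=11^1·(≡9), b=11^0·(≡9) mod 11; (9|11)=+1, (9|11)=+1; (−1)^{1·0·5}·(+1)^0·(+1)^1 = +1.
v=3: a=3^2·(≡2), b=3^3·(≡2) mod 3; (2|3)=-1, (2|3)=-1; (−1)^{2·3·1}·(-1)^3·(-1)^2 = -1.
v=2: v_2(a)=0, v_2(b)=6; units ≡ 1, 7 (mod 8); ε·ε+αω+βω = 0·1+0·0+6·0 ≡ 0  ⇒  (a,b)_2 = +1.
v=17: a=17^-1·(≡10), b=17^1·(≡14) mod 17; (10|17)=-1, (14|17)=-1; (−1)^{-1·1·8}·(-1)^1·(-1)^-1 = +1.
v=23: a=23^0·(≡18), b=23^-2·(≡21) mod 23; (18|23)=+1, (21|23)=-1; (−1)^{0·-2·11}·(+1)^-2·(-1)^0 = +1.
Ram(6545, 663) = {3, 5, 7, 13}; no ℚ_3-point on the conic.

[3, 5, 7, 13]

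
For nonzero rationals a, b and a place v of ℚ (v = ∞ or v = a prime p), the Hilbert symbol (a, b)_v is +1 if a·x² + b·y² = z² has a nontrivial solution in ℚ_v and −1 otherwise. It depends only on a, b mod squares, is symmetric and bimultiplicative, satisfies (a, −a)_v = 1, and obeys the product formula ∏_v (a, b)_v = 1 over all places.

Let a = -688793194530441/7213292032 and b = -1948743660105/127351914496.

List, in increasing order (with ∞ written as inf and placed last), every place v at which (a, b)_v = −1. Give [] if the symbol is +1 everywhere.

[2, 5, 7, 11, 13, inf]

(a, b) ≡ (-58058, -30305) mod (ℚ^×)²; places V = {2, 3, 5, 7, 11, 13, 17, 19, 29, 41, ∞}.
(a,b)_7: α=5, u≡4; β=0, v≡5 (mod 7); (4|7)=+1, (5|7)=-1; sign (−1)^0·+1^0·-1^5 = -1.
(a,b)_13: α=1, u≡5; β=0, v≡5 (mod 13); (5|13)=-1, (5|13)=-1; sign (−1)^0·-1^0·-1^1 = -1.
(a,b)_∞: sgn(-58058)=−, sgn(-30305)=−, so -1.
(a,b)_17: α=-2, u≡7; β=-2, v≡11 (mod 17); (7|17)=-1, (11|17)=-1; sign (−1)^0·-1^-2·-1^-2 = +1.
(a,b)_41: α=-2, u≡39; β=-2, v≡17 (mod 41); (39|41)=+1, (17|41)=-1; sign (−1)^0·+1^-2·-1^-2 = +1.
(a,b)_3: α=8, u≡1; β=12, v≡1 (mod 3); (1|3)=+1, (1|3)=+1; sign (−1)^0·+1^12·+1^8 = +1.
(a,b)_29: α=-1, u≡23; β=1, v≡5 (mod 29); (23|29)=+1, (5|29)=+1; sign (−1)^0·+1^1·+1^-1 = +1.
(a,b)_2: α=-9, β=-18; u≡3, v≡7 (mod 8); ε(u)ε(v)=1·1, αω(v)=-9·0, βω(u)=-18·1; sum ≡ 1  ⇒  -1.
(a,b)_5: α=0, u≡2; β=1, v≡4 (mod 5); (2|5)=-1, (4|5)=+1; sign (−1)^0·-1^1·+1^0 = -1.
(a,b)_19: α=2, u≡16; β=1, v≡9 (mod 19); (16|19)=+1, (9|19)=+1; sign (−1)^0·+1^1·+1^2 = +1.
(a,b)_11: α=3, u≡2; β=3, v≡8 (mod 11); (2|11)=-1, (8|11)=-1; sign (−1)^1·-1^3·-1^3 = -1.
(-58058, -30305 / ℚ) ramifies at {2, 5, 7, 11, 13, ∞}: a division algebra.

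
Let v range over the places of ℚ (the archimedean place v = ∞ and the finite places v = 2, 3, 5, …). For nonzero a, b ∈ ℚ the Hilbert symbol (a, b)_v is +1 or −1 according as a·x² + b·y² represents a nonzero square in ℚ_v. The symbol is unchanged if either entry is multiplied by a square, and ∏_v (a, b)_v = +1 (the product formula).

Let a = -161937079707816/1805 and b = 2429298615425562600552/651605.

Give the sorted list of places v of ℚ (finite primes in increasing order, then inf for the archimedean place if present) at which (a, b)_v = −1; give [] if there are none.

[5, 29]

Mod squares: a ≡ -3570, b ≡ 46690. Check v ∈ {∞, 2, 3, 5, 7, 17, 19, 23, 29}.
v=29: a=29^2·(≡26), b=29^3·(≡18) mod 29; (26|29)=-1, (18|29)=-1; (−1)^{2·3·14}·(-1)^3·(-1)^2 = -1.
v=17: a=17^3·(≡12), b=17^4·(≡2) mod 17; (12|17)=-1, (2|17)=+1; (−1)^{3·4·8}·(-1)^4·(+1)^3 = +1.
v=19: a=19^-2·(≡3), b=19^-4·(≡11) mod 19; (3|19)=-1, (11|19)=+1; (−1)^{-2·-4·9}·(-1)^-4·(+1)^-2 = +1.
v=2: v_2(a)=3, v_2(b)=3; units ≡ 7, 1 (mod 8); ε·ε+αω+βω = 1·0+3·0+3·0 ≡ 0  ⇒  (a,b)_2 = +1.
v=23: a=23^2·(≡3), b=23^3·(≡12) mod 23; (3|23)=+1, (12|23)=+1; (−1)^{2·3·11}·(+1)^3·(+1)^2 = +1.
v=5: a=5^-1·(≡4), b=5^-1·(≡2) mod 5; (4|5)=+1, (2|5)=-1; (−1)^{-1·-1·2}·(+1)^-1·(-1)^-1 = -1.
v=7: a=7^3·(≡4), b=7^5·(≡6) mod 7; (4|7)=+1, (6|7)=-1; (−1)^{3·5·3}·(+1)^5·(-1)^3 = +1.
v=3: a=3^3·(≡1), b=3^6·(≡1) mod 3; (1|3)=+1, (1|3)=+1; (−1)^{3·6·1}·(+1)^6·(+1)^3 = +1.
v=∞: -3570 < 0 and 46690 > 0  ⇒  (a,b)_∞ = +1.
|Ram(-3570, 46690)| = 2, even; anisotropic at {5, 29}.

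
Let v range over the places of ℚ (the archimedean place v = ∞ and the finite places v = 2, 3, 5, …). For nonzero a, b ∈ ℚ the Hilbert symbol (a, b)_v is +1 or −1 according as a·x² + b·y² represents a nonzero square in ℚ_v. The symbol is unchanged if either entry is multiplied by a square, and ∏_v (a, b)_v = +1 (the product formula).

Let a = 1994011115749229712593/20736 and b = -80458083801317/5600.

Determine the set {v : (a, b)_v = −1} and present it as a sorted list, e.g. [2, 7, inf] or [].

(a, b) ≡ (17, -21238) mod (ℚ^×)²; places V = {2, 3, 5, 7, 17, 19, 23, 31, 37, 41, ∞}.
(a,b)_37: α=2, u≡15; β=1, v≡14 (mod 37); (15|37)=-1, (14|37)=-1; sign (−1)^0·-1^1·-1^2 = -1.
(a,b)_41: α=2, u≡26; β=1, v≡28 (mod 41); (26|41)=-1, (28|41)=-1; sign (−1)^0·-1^1·-1^2 = -1.
(a,b)_∞: sgn(17)=+, sgn(-21238)=−, so +1.
(a,b)_7: α=0, u≡5; β=-1, v≡1 (mod 7); (5|7)=-1, (1|7)=+1; sign (−1)^0·-1^-1·+1^0 = -1.
(a,b)_2: α=-8, β=-5; u≡1, v≡5 (mod 8); ε(u)ε(v)=0·0, αω(v)=-8·1, βω(u)=-5·0; sum ≡ 0  ⇒  +1.
(a,b)_5: α=0, u≡3; β=-2, v≡2 (mod 5); (3|5)=-1, (2|5)=-1; sign (−1)^0·-1^-2·-1^0 = +1.
(a,b)_31: α=4, u≡6; β=2, v≡9 (mod 31); (6|31)=-1, (9|31)=+1; sign (−1)^0·-1^2·+1^4 = +1.
(a,b)_19: α=2, u≡7; β=2, v≡7 (mod 19); (7|19)=+1, (7|19)=+1; sign (−1)^0·+1^2·+1^2 = +1.
(a,b)_17: α=3, u≡9; β=2, v≡5 (mod 17); (9|17)=+1, (5|17)=-1; sign (−1)^0·+1^2·-1^3 = -1.
(a,b)_3: α=-4, u≡2; β=0, v≡2 (mod 3); (2|3)=-1, (2|3)=-1; sign (−1)^0·-1^0·-1^-4 = +1.
(a,b)_23: α=2, u≡15; β=2, v≡10 (mod 23); (15|23)=-1, (10|23)=-1; sign (−1)^0·-1^2·-1^2 = +1.
(17, -21238 / ℚ) ramifies at {7, 17, 37, 41}: a division algebra.

[7, 17, 37, 41]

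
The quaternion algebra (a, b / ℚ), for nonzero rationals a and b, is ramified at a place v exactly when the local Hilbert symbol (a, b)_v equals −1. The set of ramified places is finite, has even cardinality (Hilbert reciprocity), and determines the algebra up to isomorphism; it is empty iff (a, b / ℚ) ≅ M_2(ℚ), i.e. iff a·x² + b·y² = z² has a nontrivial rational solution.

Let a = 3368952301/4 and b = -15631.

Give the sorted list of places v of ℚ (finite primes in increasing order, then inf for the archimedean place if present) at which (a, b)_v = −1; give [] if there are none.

(a, b) ≡ (164749, -319) mod (ℚ^×)²; places V = {2, 7, 11, 13, 19, 23, 29, ∞}.
(a,b)_2: α=-2, β=0; u≡5, v≡1 (mod 8); ε(u)ε(v)=0·0, αω(v)=-2·0, βω(u)=0·1; sum ≡ 0  ⇒  +1.
(a,b)_∞: sgn(164749)=+, sgn(-319)=−, so +1.
(a,b)_19: α=1, u≡4; β=0, v≡6 (mod 19); (4|19)=+1, (6|19)=+1; sign (−1)^0·+1^0·+1^1 = +1.
(a,b)_13: α=3, u≡11; β=0, v≡8 (mod 13); (11|13)=-1, (8|13)=-1; sign (−1)^0·-1^0·-1^3 = -1.
(a,b)_11: α=2, u≡2; β=1, v≡9 (mod 11); (2|11)=-1, (9|11)=+1; sign (−1)^0·-1^1·+1^2 = -1.
(a,b)_29: α=1, u≡26; β=1, v≡12 (mod 29); (26|29)=-1, (12|29)=-1; sign (−1)^0·-1^1·-1^1 = +1.
(a,b)_23: α=1, u≡5; β=0, v≡9 (mod 23); (5|23)=-1, (9|23)=+1; sign (−1)^0·-1^0·+1^1 = +1.
(a,b)_7: α=0, u≡2; β=2, v≡3 (mod 7); (2|7)=+1, (3|7)=-1; sign (−1)^0·+1^2·-1^0 = +1.
(164749, -319 / ℚ) ramifies at {11, 13}: a division algebra.

[11, 13]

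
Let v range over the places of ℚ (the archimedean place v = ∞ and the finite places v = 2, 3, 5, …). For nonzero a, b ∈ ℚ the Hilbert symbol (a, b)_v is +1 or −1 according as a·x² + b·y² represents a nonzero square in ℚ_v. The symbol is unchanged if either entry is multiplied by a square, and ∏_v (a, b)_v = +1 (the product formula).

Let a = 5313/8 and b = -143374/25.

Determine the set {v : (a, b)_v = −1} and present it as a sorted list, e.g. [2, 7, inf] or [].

(a, b) ≡ (10626, -2926) mod (ℚ^×)²; places V = {2, 3, 5, 7, 11, 19, 23, ∞}.
(a,b)_3: α=1, u≡2; β=0, v≡2 (mod 3); (2|3)=-1, (2|3)=-1; sign (−1)^0·-1^0·-1^1 = -1.
(a,b)_23: α=1, u≡3; β=0, v≡4 (mod 23); (3|23)=+1, (4|23)=+1; sign (−1)^0·+1^0·+1^1 = +1.
(a,b)_5: α=0, u≡1; β=-2, v≡1 (mod 5); (1|5)=+1, (1|5)=+1; sign (−1)^0·+1^-2·+1^0 = +1.
(a,b)_∞: sgn(10626)=+, sgn(-2926)=−, so +1.
(a,b)_2: α=-3, β=1; u≡1, v≡1 (mod 8); ε(u)ε(v)=0·0, αω(v)=-3·0, βω(u)=1·0; sum ≡ 0  ⇒  +1.
(a,b)_7: α=1, u≡3; β=3, v≡4 (mod 7); (3|7)=-1, (4|7)=+1; sign (−1)^1·-1^3·+1^1 = +1.
(a,b)_11: α=1, u≡4; β=1, v≡4 (mod 11); (4|11)=+1, (4|11)=+1; sign (−1)^1·+1^1·+1^1 = -1.
(a,b)_19: α=0, u≡11; β=1, v≡9 (mod 19); (11|19)=+1, (9|19)=+1; sign (−1)^0·+1^1·+1^0 = +1.
Ram(10626, -2926) = {3, 11}; no ℚ_3-point on the conic.

[3, 11]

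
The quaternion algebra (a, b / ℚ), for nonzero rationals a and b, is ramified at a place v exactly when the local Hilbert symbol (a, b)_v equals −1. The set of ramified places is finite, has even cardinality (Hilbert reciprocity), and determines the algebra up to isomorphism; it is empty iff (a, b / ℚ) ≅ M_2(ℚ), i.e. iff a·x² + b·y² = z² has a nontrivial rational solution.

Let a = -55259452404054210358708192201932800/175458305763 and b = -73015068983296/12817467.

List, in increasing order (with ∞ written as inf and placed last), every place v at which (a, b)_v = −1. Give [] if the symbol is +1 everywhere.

[11, 37, 41, inf]

Mod squares: a ≡ -1451769, b ≡ -3567. Check v ∈ {∞, 2, 3, 5, 7, 11, 13, 29, 37, 41, 53}.
v=41: a=41^3·(≡7), b=41^1·(≡32) mod 41; (7|41)=-1, (32|41)=+1; (−1)^{3·1·20}·(-1)^1·(+1)^3 = -1.
v=2: v_2(a)=52, v_2(b)=22; units ≡ 7, 1 (mod 8); ε·ε+αω+βω = 1·0+52·0+22·0 ≡ 0  ⇒  (a,b)_2 = +1.
v=53: a=53^-2·(≡11), b=53^-2·(≡15) mod 53; (11|53)=+1, (15|53)=+1; (−1)^{-2·-2·26}·(+1)^-2·(+1)^-2 = +1.
v=11: a=11^5·(≡6), b=11^4·(≡6) mod 11; (6|11)=-1, (6|11)=-1; (−1)^{5·4·5}·(-1)^4·(-1)^5 = -1.
v=∞: -1451769 < 0 and -3567 < 0  ⇒  (a,b)_∞ = -1.
v=5: a=5^2·(≡1), b=5^0·(≡2) mod 5; (1|5)=+1, (2|5)=-1; (−1)^{2·0·2}·(+1)^0·(-1)^2 = +1.
v=29: a=29^3·(≡23), b=29^1·(≡23) mod 29; (23|29)=+1, (23|29)=+1; (−1)^{3·1·14}·(+1)^1·(+1)^3 = +1.
v=37: a=37^1·(≡29), b=37^0·(≡8) mod 37; (29|37)=-1, (8|37)=-1; (−1)^{1·0·18}·(-1)^0·(-1)^1 = -1.
v=3: a=3^-7·(≡1), b=3^-3·(≡2) mod 3; (1|3)=+1, (2|3)=-1; (−1)^{-7·-3·1}·(+1)^-3·(-1)^-7 = +1.
v=7: a=7^2·(≡3), b=7^0·(≡3) mod 7; (3|7)=-1, (3|7)=-1; (−1)^{2·0·3}·(-1)^0·(-1)^2 = +1.
v=13: a=13^-4·(≡11), b=13^-2·(≡2) mod 13; (11|13)=-1, (2|13)=-1; (−1)^{-4·-2·6}·(-1)^-2·(-1)^-4 = +1.
Ram(-1451769, -3567) = {11, 37, 41, ∞}; no ℚ_11-point on the conic.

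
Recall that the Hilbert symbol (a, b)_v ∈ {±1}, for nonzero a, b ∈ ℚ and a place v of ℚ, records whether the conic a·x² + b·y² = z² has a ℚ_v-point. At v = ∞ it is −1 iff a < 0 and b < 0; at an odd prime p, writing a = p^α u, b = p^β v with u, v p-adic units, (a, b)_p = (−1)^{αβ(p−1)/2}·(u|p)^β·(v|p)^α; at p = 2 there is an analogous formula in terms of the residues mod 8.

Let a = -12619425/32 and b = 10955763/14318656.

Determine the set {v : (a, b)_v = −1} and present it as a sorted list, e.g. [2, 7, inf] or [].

[3, 7]

Mod squares: a ≡ -546, b ≡ 3. Check v ∈ {∞, 2, 3, 5, 7, 11, 13, 43}.
v=∞: -546 < 0 and 3 > 0  ⇒  (a,b)_∞ = +1.
v=11: a=11^0·(≡5), b=11^-2·(≡3) mod 11; (5|11)=+1, (3|11)=+1; (−1)^{0·-2·5}·(+1)^-2·(+1)^0 = +1.
v=13: a=13^1·(≡4), b=13^2·(≡9) mod 13; (4|13)=+1, (9|13)=+1; (−1)^{1·2·6}·(+1)^2·(+1)^1 = +1.
v=2: v_2(a)=-5, v_2(b)=-6; units ≡ 7, 3 (mod 8); ε·ε+αω+βω = 1·1+-5·1+-6·0 ≡ 0  ⇒  (a,b)_2 = +1.
v=43: a=43^2·(≡38), b=43^-2·(≡2) mod 43; (38|43)=+1, (2|43)=-1; (−1)^{2·-2·21}·(+1)^-2·(-1)^2 = +1.
v=7: a=7^1·(≡3), b=7^4·(≡3) mod 7; (3|7)=-1, (3|7)=-1; (−1)^{1·4·3}·(-1)^4·(-1)^1 = -1.
v=3: a=3^1·(≡1), b=3^3·(≡1) mod 3; (1|3)=+1, (1|3)=+1; (−1)^{1·3·1}·(+1)^3·(+1)^1 = -1.
v=5: a=5^2·(≡4), b=5^0·(≡3) mod 5; (4|5)=+1, (3|5)=-1; (−1)^{2·0·2}·(+1)^0·(-1)^2 = +1.
(-546, 3 / ℚ) ramifies at {3, 7}: a division algebra.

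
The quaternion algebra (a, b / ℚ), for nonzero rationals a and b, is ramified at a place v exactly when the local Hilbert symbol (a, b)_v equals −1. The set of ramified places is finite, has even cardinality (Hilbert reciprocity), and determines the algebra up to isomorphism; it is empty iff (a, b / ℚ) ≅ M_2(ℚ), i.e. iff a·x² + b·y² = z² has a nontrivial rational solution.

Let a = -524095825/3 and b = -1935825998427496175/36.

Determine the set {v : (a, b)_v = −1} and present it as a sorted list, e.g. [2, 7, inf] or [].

(a, b) ≡ (-62891499, -47) mod (ℚ^×)²; places V = {2, 3, 5, 7, 11, 13, 23, 41, 43, 47, ∞}.
(a,b)_5: α=2, u≡4; β=2, v≡3 (mod 5); (4|5)=+1, (3|5)=-1; sign (−1)^0·+1^2·-1^2 = +1.
(a,b)_47: α=1, u≡19; β=1, v≡46 (mod 47); (19|47)=-1, (46|47)=-1; sign (−1)^1·-1^1·-1^1 = -1.
(a,b)_41: α=1, u≡38; β=2, v≡24 (mod 41); (38|41)=-1, (24|41)=-1; sign (−1)^0·-1^2·-1^1 = -1.
(a,b)_2: α=0, β=-2; u≡5, v≡1 (mod 8); ε(u)ε(v)=0·0, αω(v)=0·0, βω(u)=-2·1; sum ≡ 0  ⇒  +1.
(a,b)_13: α=0, u≡11; β=2, v≡11 (mod 13); (11|13)=-1, (11|13)=-1; sign (−1)^0·-1^2·-1^0 = +1.
(a,b)_∞: sgn(-62891499)=−, sgn(-47)=−, so -1.
(a,b)_23: α=1, u≡5; β=2, v≡17 (mod 23); (5|23)=-1, (17|23)=-1; sign (−1)^0·-1^2·-1^1 = -1.
(a,b)_43: α=1, u≡25; β=2, v≡12 (mod 43); (25|43)=+1, (12|43)=-1; sign (−1)^0·+1^2·-1^1 = -1.
(a,b)_3: α=-1, u≡2; β=-2, v≡1 (mod 3); (2|3)=-1, (1|3)=+1; sign (−1)^0·-1^-2·+1^-1 = +1.
(a,b)_7: α=0, u≡2; β=2, v≡1 (mod 7); (2|7)=+1, (1|7)=+1; sign (−1)^0·+1^2·+1^0 = +1.
(a,b)_11: α=1, u≡2; β=2, v≡10 (mod 11); (2|11)=-1, (10|11)=-1; sign (−1)^0·-1^2·-1^1 = -1.
|Ram(-62891499, -47)| = 6, even; anisotropic at {11, 23, 41, 43, 47, ∞}.

[11, 23, 41, 43, 47, inf]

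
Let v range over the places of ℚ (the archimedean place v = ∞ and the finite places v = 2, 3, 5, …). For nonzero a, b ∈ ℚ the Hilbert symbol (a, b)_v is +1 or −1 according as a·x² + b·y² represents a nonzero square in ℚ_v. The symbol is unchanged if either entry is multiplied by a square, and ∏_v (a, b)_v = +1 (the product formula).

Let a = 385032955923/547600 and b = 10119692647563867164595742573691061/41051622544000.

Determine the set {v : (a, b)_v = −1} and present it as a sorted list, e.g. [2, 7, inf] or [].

[2, 3, 5, 13, 19, 23]

(a, b) ≡ (100947, 690690) mod (ℚ^×)²; places V = {2, 3, 5, 7, 11, 13, 19, 23, 29, 31, 37, ∞}.
(a,b)_5: α=-2, u≡2; β=-3, v≡3 (mod 5); (2|5)=-1, (3|5)=-1; sign (−1)^0·-1^-3·-1^-2 = -1.
(a,b)_29: α=0, u≡12; β=2, v≡27 (mod 29); (12|29)=-1, (27|29)=-1; sign (−1)^0·-1^2·-1^0 = +1.
(a,b)_23: α=1, u≡22; β=3, v≡10 (mod 23); (22|23)=-1, (10|23)=-1; sign (−1)^1·-1^3·-1^1 = -1.
(a,b)_13: α=0, u≡5; β=1, v≡4 (mod 13); (5|13)=-1, (4|13)=+1; sign (−1)^0·-1^1·+1^0 = -1.
(a,b)_37: α=-2, u≡21; β=-6, v≡34 (mod 37); (21|37)=+1, (34|37)=+1; sign (−1)^0·+1^-6·+1^-2 = +1.
(a,b)_19: α=1, u≡2; β=4, v≡2 (mod 19); (2|19)=-1, (2|19)=-1; sign (−1)^0·-1^4·-1^1 = -1.
(a,b)_3: α=5, u≡1; β=5, v≡1 (mod 3); (1|3)=+1, (1|3)=+1; sign (−1)^1·+1^5·+1^5 = -1.
(a,b)_7: α=3, u≡2; β=5, v≡3 (mod 7); (2|7)=+1, (3|7)=-1; sign (−1)^1·+1^5·-1^3 = +1.
(a,b)_∞: sgn(100947)=+, sgn(690690)=+, so +1.
(a,b)_11: α=1, u≡1; β=5, v≡7 (mod 11); (1|11)=+1, (7|11)=-1; sign (−1)^1·+1^5·-1^1 = +1.
(a,b)_2: α=-4, β=-7; u≡3, v≡1 (mod 8); ε(u)ε(v)=1·0, αω(v)=-4·0, βω(u)=-7·1; sum ≡ 1  ⇒  -1.
(a,b)_31: α=2, u≡22; β=6, v≡20 (mod 31); (22|31)=-1, (20|31)=+1; sign (−1)^0·-1^6·+1^2 = +1.
Ram(100947, 690690) = {2, 3, 5, 13, 19, 23}; no ℚ_2-point on the conic.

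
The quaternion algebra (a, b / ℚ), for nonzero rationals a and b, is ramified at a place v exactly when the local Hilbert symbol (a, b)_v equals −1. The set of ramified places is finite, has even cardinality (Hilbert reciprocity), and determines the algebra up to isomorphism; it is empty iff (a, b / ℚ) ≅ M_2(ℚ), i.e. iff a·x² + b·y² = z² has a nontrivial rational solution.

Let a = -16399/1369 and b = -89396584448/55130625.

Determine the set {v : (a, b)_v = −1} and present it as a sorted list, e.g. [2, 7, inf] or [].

Mod squares: a ≡ -31, b ≡ -60458. Check v ∈ {∞, 2, 3, 5, 11, 19, 23, 31, 37, 43}.
v=31: a=31^1·(≡12), b=31^0·(≡13) mod 31; (12|31)=-1, (13|31)=-1; (−1)^{1·0·15}·(-1)^0·(-1)^1 = -1.
v=37: a=37^-2·(≡29), b=37^1·(≡19) mod 37; (29|37)=-1, (19|37)=-1; (−1)^{-2·1·18}·(-1)^1·(-1)^-2 = -1.
v=∞: -31 < 0 and -60458 < 0  ⇒  (a,b)_∞ = -1.
v=43: a=43^0·(≡33), b=43^1·(≡35) mod 43; (33|43)=-1, (35|43)=+1; (−1)^{0·1·21}·(-1)^1·(+1)^0 = -1.
v=2: v_2(a)=0, v_2(b)=13; units ≡ 1, 3 (mod 8); ε·ε+αω+βω = 0·1+0·1+13·0 ≡ 0  ⇒  (a,b)_2 = +1.
v=23: a=23^2·(≡7), b=23^0·(≡18) mod 23; (7|23)=-1, (18|23)=+1; (−1)^{2·0·11}·(-1)^0·(+1)^2 = +1.
v=3: a=3^0·(≡2), b=3^-6·(≡1) mod 3; (2|3)=-1, (1|3)=+1; (−1)^{0·-6·1}·(-1)^-6·(+1)^0 = +1.
v=19: a=19^0·(≡17), b=19^3·(≡14) mod 19; (17|19)=+1, (14|19)=-1; (−1)^{0·3·9}·(+1)^3·(-1)^0 = +1.
v=11: a=11^0·(≡7), b=11^-2·(≡1) mod 11; (7|11)=-1, (1|11)=+1; (−1)^{0·-2·5}·(-1)^-2·(+1)^0 = +1.
v=5: a=5^0·(≡4), b=5^-4·(≡3) mod 5; (4|5)=+1, (3|5)=-1; (−1)^{0·-4·2}·(+1)^-4·(-1)^0 = +1.
Ram(-31, -60458) = {31, 37, 43, ∞}; no ℚ_31-point on the conic.

[31, 37, 43, inf]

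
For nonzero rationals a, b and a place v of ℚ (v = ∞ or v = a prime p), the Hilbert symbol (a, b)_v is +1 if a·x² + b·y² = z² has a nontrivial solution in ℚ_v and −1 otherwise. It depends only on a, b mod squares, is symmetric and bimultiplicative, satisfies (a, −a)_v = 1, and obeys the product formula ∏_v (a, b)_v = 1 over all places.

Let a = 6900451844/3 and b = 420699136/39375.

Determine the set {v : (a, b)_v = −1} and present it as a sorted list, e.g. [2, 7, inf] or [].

Mod squares: a ≡ 627, b ≡ 17017. Check v ∈ {∞, 2, 3, 5, 7, 11, 13, 17, 19}.
v=11: a=11^1·(≡6), b=11^1·(≡8) mod 11; (6|11)=-1, (8|11)=-1; (−1)^{1·1·5}·(-1)^1·(-1)^1 = -1.
v=∞: 627 > 0 and 17017 > 0  ⇒  (a,b)_∞ = +1.
v=17: a=17^2·(≡1), b=17^1·(≡2) mod 17; (1|17)=+1, (2|17)=+1; (−1)^{2·1·8}·(+1)^1·(+1)^2 = +1.
v=3: a=3^-1·(≡2), b=3^-2·(≡1) mod 3; (2|3)=-1, (1|3)=+1; (−1)^{-1·-2·1}·(-1)^-2·(+1)^-1 = +1.
v=13: a=13^4·(≡4), b=13^3·(≡1) mod 13; (4|13)=+1, (1|13)=+1; (−1)^{4·3·6}·(+1)^3·(+1)^4 = +1.
v=19: a=19^1·(≡13), b=19^0·(≡13) mod 19; (13|19)=-1, (13|19)=-1; (−1)^{1·0·9}·(-1)^0·(-1)^1 = -1.
v=2: v_2(a)=2, v_2(b)=10; units ≡ 3, 1 (mod 8); ε·ε+αω+βω = 1·0+2·0+10·1 ≡ 0  ⇒  (a,b)_2 = +1.
v=5: a=5^0·(≡3), b=5^-4·(≡2) mod 5; (3|5)=-1, (2|5)=-1; (−1)^{0·-4·2}·(-1)^-4·(-1)^0 = +1.
v=7: a=7^0·(≡2), b=7^-1·(≡1) mod 7; (2|7)=+1, (1|7)=+1; (−1)^{0·-1·3}·(+1)^-1·(+1)^0 = +1.
(627, 17017 / ℚ) ramifies at {11, 19}: a division algebra.

[11, 19]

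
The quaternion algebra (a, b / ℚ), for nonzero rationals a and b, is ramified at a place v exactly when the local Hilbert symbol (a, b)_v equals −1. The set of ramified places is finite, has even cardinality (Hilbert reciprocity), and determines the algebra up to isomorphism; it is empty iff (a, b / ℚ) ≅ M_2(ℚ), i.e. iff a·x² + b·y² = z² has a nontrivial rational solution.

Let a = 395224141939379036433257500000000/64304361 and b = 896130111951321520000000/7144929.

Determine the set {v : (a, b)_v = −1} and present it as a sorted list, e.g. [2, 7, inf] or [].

Mod squares: a ≡ 61831567, b ≡ 1172395. Check v ∈ {∞, 2, 3, 5, 7, 11, 13, 17, 19, 23, 29, 41, 43}.
v=43: a=43^4·(≡27), b=43^3·(≡19) mod 43; (27|43)=-1, (19|43)=-1; (−1)^{4·3·21}·(-1)^3·(-1)^4 = -1.
v=5: a=5^10·(≡3), b=5^7·(≡4) mod 5; (3|5)=-1, (4|5)=+1; (−1)^{10·7·2}·(-1)^7·(+1)^10 = -1.
v=29: a=29^3·(≡14), b=29^0·(≡11) mod 29; (14|29)=-1, (11|29)=-1; (−1)^{3·0·14}·(-1)^0·(-1)^3 = -1.
v=41: a=41^3·(≡23), b=41^1·(≡16) mod 41; (23|41)=+1, (16|41)=+1; (−1)^{3·1·20}·(+1)^1·(+1)^3 = +1.
v=19: a=19^1·(≡4), b=19^1·(≡12) mod 19; (4|19)=+1, (12|19)=-1; (−1)^{1·1·9}·(+1)^1·(-1)^1 = +1.
v=7: a=7^1·(≡3), b=7^1·(≡6) mod 7; (3|7)=-1, (6|7)=-1; (−1)^{1·1·3}·(-1)^1·(-1)^1 = -1.
v=23: a=23^3·(≡22), b=23^2·(≡6) mod 23; (22|23)=-1, (6|23)=+1; (−1)^{3·2·11}·(-1)^2·(+1)^3 = +1.
v=17: a=17^1·(≡2), b=17^2·(≡11) mod 17; (2|17)=+1, (11|17)=-1; (−1)^{1·2·8}·(+1)^2·(-1)^1 = -1.
v=3: a=3^-12·(≡1), b=3^-10·(≡1) mod 3; (1|3)=+1, (1|3)=+1; (−1)^{-12·-10·1}·(+1)^-10·(+1)^-12 = +1.
v=∞: 61831567 > 0 and 1172395 > 0  ⇒  (a,b)_∞ = +1.
v=11: a=11^-2·(≡2), b=11^-2·(≡9) mod 11; (2|11)=-1, (9|11)=+1; (−1)^{-2·-2·5}·(-1)^-2·(+1)^-2 = +1.
v=13: a=13^0·(≡7), b=13^2·(≡12) mod 13; (7|13)=-1, (12|13)=+1; (−1)^{0·2·6}·(-1)^2·(+1)^0 = +1.
v=2: v_2(a)=8, v_2(b)=10; units ≡ 7, 3 (mod 8); ε·ε+αω+βω = 1·1+8·1+10·0 ≡ 1  ⇒  (a,b)_2 = -1.
(61831567, 1172395 / ℚ) ramifies at {2, 5, 7, 17, 29, 43}: a division algebra.

[2, 5, 7, 17, 29, 43]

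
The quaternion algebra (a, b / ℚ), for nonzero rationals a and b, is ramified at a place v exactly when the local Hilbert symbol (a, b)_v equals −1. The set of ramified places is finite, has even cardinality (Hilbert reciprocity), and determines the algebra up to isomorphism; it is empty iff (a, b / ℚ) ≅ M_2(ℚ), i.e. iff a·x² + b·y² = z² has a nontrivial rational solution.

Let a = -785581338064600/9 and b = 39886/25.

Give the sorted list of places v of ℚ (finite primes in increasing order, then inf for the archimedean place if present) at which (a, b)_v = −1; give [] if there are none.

(a, b) ≡ (-967846, 814) mod (ℚ^×)²; places V = {2, 3, 5, 7, 11, 29, 37, 41, ∞}.
(a,b)_11: α=3, u≡1; β=1, v≡6 (mod 11); (1|11)=+1, (6|11)=-1; sign (−1)^1·+1^1·-1^3 = +1.
(a,b)_∞: sgn(-967846)=−, sgn(814)=+, so +1.
(a,b)_2: α=3, β=1; u≡5, v≡7 (mod 8); ε(u)ε(v)=0·1, αω(v)=3·0, βω(u)=1·1; sum ≡ 1  ⇒  -1.
(a,b)_29: α=1, u≡22; β=0, v≡19 (mod 29); (22|29)=+1, (19|29)=-1; sign (−1)^0·+1^0·-1^1 = -1.
(a,b)_5: α=2, u≡4; β=-2, v≡1 (mod 5); (4|5)=+1, (1|5)=+1; sign (−1)^0·+1^-2·+1^2 = +1.
(a,b)_37: α=3, u≡26; β=1, v≡15 (mod 37); (26|37)=+1, (15|37)=-1; sign (−1)^0·+1^1·-1^3 = -1.
(a,b)_41: α=1, u≡5; β=0, v≡3 (mod 41); (5|41)=+1, (3|41)=-1; sign (−1)^0·+1^0·-1^1 = -1.
(a,b)_7: α=2, u≡2; β=2, v≡4 (mod 7); (2|7)=+1, (4|7)=+1; sign (−1)^0·+1^2·+1^2 = +1.
(a,b)_3: α=-2, u≡2; β=0, v≡1 (mod 3); (2|3)=-1, (1|3)=+1; sign (−1)^0·-1^0·+1^-2 = +1.
Ram(-967846, 814) = {2, 29, 37, 41}; no ℚ_2-point on the conic.

[2, 29, 37, 41]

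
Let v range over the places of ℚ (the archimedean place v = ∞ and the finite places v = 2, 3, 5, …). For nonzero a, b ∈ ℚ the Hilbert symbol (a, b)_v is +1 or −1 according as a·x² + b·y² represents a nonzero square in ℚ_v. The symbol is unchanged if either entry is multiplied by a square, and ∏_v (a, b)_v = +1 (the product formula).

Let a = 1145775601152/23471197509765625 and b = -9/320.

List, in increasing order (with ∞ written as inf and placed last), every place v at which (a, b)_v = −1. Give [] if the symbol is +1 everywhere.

Mod squares: a ≡ 182, b ≡ -5. Check v ∈ {∞, 2, 3, 5, 7, 13, 19, 29, 37, 53}.
v=19: a=19^2·(≡16), b=19^0·(≡3) mod 19; (16|19)=+1, (3|19)=-1; (−1)^{2·0·9}·(+1)^0·(-1)^2 = +1.
v=7: a=7^1·(≡3), b=7^0·(≡1) mod 7; (3|7)=-1, (1|7)=+1; (−1)^{1·0·3}·(-1)^0·(+1)^1 = +1.
v=3: a=3^4·(≡2), b=3^2·(≡1) mod 3; (2|3)=-1, (1|3)=+1; (−1)^{4·2·1}·(-1)^2·(+1)^4 = +1.
v=29: a=29^2·(≡15), b=29^0·(≡20) mod 29; (15|29)=-1, (20|29)=+1; (−1)^{2·0·14}·(-1)^0·(+1)^2 = +1.
v=13: a=13^1·(≡10), b=13^0·(≡7) mod 13; (10|13)=+1, (7|13)=-1; (−1)^{1·0·6}·(+1)^0·(-1)^1 = -1.
v=2: v_2(a)=9, v_2(b)=-6; units ≡ 3, 3 (mod 8); ε·ε+αω+βω = 1·1+9·1+-6·1 ≡ 0  ⇒  (a,b)_2 = +1.
v=37: a=37^-2·(≡25), b=37^0·(≡32) mod 37; (25|37)=+1, (32|37)=-1; (−1)^{-2·0·18}·(+1)^0·(-1)^-2 = +1.
v=5: a=5^-14·(≡2), b=5^-1·(≡4) mod 5; (2|5)=-1, (4|5)=+1; (−1)^{-14·-1·2}·(-1)^-1·(+1)^-14 = -1.
v=∞: 182 > 0 and -5 < 0  ⇒  (a,b)_∞ = +1.
v=53: a=53^-2·(≡21), b=53^0·(≡22) mod 53; (21|53)=-1, (22|53)=-1; (−1)^{-2·0·26}·(-1)^0·(-1)^-2 = +1.
(182, -5 / ℚ) ramifies at {5, 13}: a division algebra.

[5, 13]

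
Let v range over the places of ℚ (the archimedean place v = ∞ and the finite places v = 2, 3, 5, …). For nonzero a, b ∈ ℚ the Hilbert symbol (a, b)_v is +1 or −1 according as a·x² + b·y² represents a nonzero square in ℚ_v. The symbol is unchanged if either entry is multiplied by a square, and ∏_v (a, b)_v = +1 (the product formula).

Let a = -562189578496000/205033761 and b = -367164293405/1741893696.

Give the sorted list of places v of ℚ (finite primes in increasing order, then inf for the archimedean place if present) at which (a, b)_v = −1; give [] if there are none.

[5, 7, 13, inf]

(a, b) ≡ (-17290, -8645) mod (ℚ^×)²; places V = {2, 3, 5, 7, 13, 19, 23, 37, 43, 47, ∞}.
(a,b)_43: α=-2, u≡27; β=0, v≡10 (mod 43); (27|43)=-1, (10|43)=+1; sign (−1)^0·-1^0·+1^-2 = +1.
(a,b)_7: α=5, u≡2; β=7, v≡4 (mod 7); (2|7)=+1, (4|7)=+1; sign (−1)^1·+1^7·+1^5 = -1.
(a,b)_2: α=11, β=-6; u≡3, v≡3 (mod 8); ε(u)ε(v)=1·1, αω(v)=11·1, βω(u)=-6·1; sum ≡ 0  ⇒  +1.
(a,b)_47: α=0, u≡36; β=-2, v≡42 (mod 47); (36|47)=+1, (42|47)=+1; sign (−1)^0·+1^-2·+1^0 = +1.
(a,b)_19: α=1, u≡13; β=3, v≡7 (mod 19); (13|19)=-1, (7|19)=+1; sign (−1)^1·-1^3·+1^1 = +1.
(a,b)_5: α=3, u≡2; β=1, v≡4 (mod 5); (2|5)=-1, (4|5)=+1; sign (−1)^0·-1^1·+1^3 = -1.
(a,b)_3: α=-4, u≡2; β=-2, v≡1 (mod 3); (2|3)=-1, (1|3)=+1; sign (−1)^0·-1^-2·+1^-4 = +1.
(a,b)_23: α=2, u≡1; β=0, v≡16 (mod 23); (1|23)=+1, (16|23)=+1; sign (−1)^0·+1^0·+1^2 = +1.
(a,b)_∞: sgn(-17290)=−, sgn(-8645)=−, so -1.
(a,b)_37: α=-2, u≡7; β=-2, v≡5 (mod 37); (7|37)=+1, (5|37)=-1; sign (−1)^0·+1^-2·-1^-2 = +1.
(a,b)_13: α=1, u≡12; β=1, v≡2 (mod 13); (12|13)=+1, (2|13)=-1; sign (−1)^0·+1^1·-1^1 = -1.
(-17290, -8645 / ℚ) ramifies at {5, 7, 13, ∞}: a division algebra.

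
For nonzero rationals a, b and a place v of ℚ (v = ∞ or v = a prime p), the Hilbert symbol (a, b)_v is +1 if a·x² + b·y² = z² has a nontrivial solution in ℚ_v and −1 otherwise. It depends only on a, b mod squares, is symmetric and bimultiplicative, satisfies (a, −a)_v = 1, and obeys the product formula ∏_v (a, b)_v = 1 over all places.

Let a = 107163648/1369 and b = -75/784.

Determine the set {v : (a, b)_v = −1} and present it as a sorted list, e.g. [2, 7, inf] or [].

Mod squares: a ≡ 323, b ≡ -3. Check v ∈ {∞, 2, 3, 5, 7, 17, 19, 37}.
v=19: a=19^1·(≡4), b=19^0·(≡4) mod 19; (4|19)=+1, (4|19)=+1; (−1)^{1·0·9}·(+1)^0·(+1)^1 = +1.
v=∞: 323 > 0 and -3 < 0  ⇒  (a,b)_∞ = +1.
v=17: a=17^1·(≡16), b=17^0·(≡5) mod 17; (16|17)=+1, (5|17)=-1; (−1)^{1·0·8}·(+1)^0·(-1)^1 = -1.
v=7: a=7^0·(≡1), b=7^-2·(≡1) mod 7; (1|7)=+1, (1|7)=+1; (−1)^{0·-2·3}·(+1)^-2·(+1)^0 = +1.
v=5: a=5^0·(≡2), b=5^2·(≡3) mod 5; (2|5)=-1, (3|5)=-1; (−1)^{0·2·2}·(-1)^2·(-1)^0 = +1.
v=2: v_2(a)=12, v_2(b)=-4; units ≡ 3, 5 (mod 8); ε·ε+αω+βω = 1·0+12·1+-4·1 ≡ 0  ⇒  (a,b)_2 = +1.
v=37: a=37^-2·(≡30), b=37^0·(≡21) mod 37; (30|37)=+1, (21|37)=+1; (−1)^{-2·0·18}·(+1)^0·(+1)^-2 = +1.
v=3: a=3^4·(≡2), b=3^1·(≡2) mod 3; (2|3)=-1, (2|3)=-1; (−1)^{4·1·1}·(-1)^1·(-1)^4 = -1.
(323, -3 / ℚ) ramifies at {3, 17}: a division algebra.

[3, 17]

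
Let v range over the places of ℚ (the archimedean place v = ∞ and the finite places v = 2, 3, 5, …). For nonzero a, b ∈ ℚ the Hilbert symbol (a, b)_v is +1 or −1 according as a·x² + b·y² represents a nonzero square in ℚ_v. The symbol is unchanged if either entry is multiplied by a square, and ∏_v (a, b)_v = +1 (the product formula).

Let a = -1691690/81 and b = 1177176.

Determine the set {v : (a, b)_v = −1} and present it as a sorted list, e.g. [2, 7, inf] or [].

(a, b) ≡ (-10010, 6006) mod (ℚ^×)²; places V = {2, 3, 5, 7, 11, 13, ∞}.
(a,b)_13: α=3, u≡12; β=1, v≡7 (mod 13); (12|13)=+1, (7|13)=-1; sign (−1)^0·+1^1·-1^3 = -1.
(a,b)_2: α=1, β=3; u≡3, v≡3 (mod 8); ε(u)ε(v)=1·1, αω(v)=1·1, βω(u)=3·1; sum ≡ 1  ⇒  -1.
(a,b)_7: α=1, u≡3; β=3, v≡2 (mod 7); (3|7)=-1, (2|7)=+1; sign (−1)^1·-1^3·+1^1 = +1.
(a,b)_∞: sgn(-10010)=−, sgn(6006)=+, so +1.
(a,b)_5: α=1, u≡2; β=0, v≡1 (mod 5); (2|5)=-1, (1|5)=+1; sign (−1)^0·-1^0·+1^1 = +1.
(a,b)_11: α=1, u≡3; β=1, v≡8 (mod 11); (3|11)=+1, (8|11)=-1; sign (−1)^1·+1^1·-1^1 = +1.
(a,b)_3: α=-4, u≡1; β=1, v≡1 (mod 3); (1|3)=+1, (1|3)=+1; sign (−1)^0·+1^1·+1^-4 = +1.
(-10010, 6006 / ℚ) ramifies at {2, 13}: a division algebra.

[2, 13]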